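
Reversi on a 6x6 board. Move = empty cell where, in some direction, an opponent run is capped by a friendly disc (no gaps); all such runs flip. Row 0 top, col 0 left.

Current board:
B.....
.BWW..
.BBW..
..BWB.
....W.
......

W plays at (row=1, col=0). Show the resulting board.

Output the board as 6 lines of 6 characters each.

Answer: B.....
WWWW..
.BBW..
..BWB.
....W.
......

Derivation:
Place W at (1,0); scan 8 dirs for brackets.
Dir NW: edge -> no flip
Dir N: opp run (0,0), next=edge -> no flip
Dir NE: first cell '.' (not opp) -> no flip
Dir W: edge -> no flip
Dir E: opp run (1,1) capped by W -> flip
Dir SW: edge -> no flip
Dir S: first cell '.' (not opp) -> no flip
Dir SE: opp run (2,1) (3,2), next='.' -> no flip
All flips: (1,1)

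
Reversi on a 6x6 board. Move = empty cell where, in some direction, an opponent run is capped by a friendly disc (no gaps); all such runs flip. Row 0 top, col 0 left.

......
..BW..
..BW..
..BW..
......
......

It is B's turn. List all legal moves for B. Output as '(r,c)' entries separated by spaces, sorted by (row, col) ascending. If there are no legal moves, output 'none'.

Answer: (0,4) (1,4) (2,4) (3,4) (4,4)

Derivation:
(0,2): no bracket -> illegal
(0,3): no bracket -> illegal
(0,4): flips 1 -> legal
(1,4): flips 2 -> legal
(2,4): flips 1 -> legal
(3,4): flips 2 -> legal
(4,2): no bracket -> illegal
(4,3): no bracket -> illegal
(4,4): flips 1 -> legal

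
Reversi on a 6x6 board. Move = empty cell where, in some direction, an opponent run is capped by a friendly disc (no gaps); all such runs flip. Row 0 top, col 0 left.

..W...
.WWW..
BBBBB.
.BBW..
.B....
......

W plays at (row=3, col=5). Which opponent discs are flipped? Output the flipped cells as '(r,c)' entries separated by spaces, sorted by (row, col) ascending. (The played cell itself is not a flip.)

Answer: (2,4)

Derivation:
Dir NW: opp run (2,4) capped by W -> flip
Dir N: first cell '.' (not opp) -> no flip
Dir NE: edge -> no flip
Dir W: first cell '.' (not opp) -> no flip
Dir E: edge -> no flip
Dir SW: first cell '.' (not opp) -> no flip
Dir S: first cell '.' (not opp) -> no flip
Dir SE: edge -> no flip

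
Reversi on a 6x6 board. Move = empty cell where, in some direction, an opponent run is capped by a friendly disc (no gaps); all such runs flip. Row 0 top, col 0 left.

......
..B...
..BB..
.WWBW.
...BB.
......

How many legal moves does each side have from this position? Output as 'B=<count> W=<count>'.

-- B to move --
(2,0): no bracket -> illegal
(2,1): flips 1 -> legal
(2,4): flips 1 -> legal
(2,5): flips 1 -> legal
(3,0): flips 2 -> legal
(3,5): flips 1 -> legal
(4,0): flips 1 -> legal
(4,1): flips 1 -> legal
(4,2): flips 1 -> legal
(4,5): flips 1 -> legal
B mobility = 9
-- W to move --
(0,1): flips 2 -> legal
(0,2): flips 2 -> legal
(0,3): no bracket -> illegal
(1,1): no bracket -> illegal
(1,3): flips 1 -> legal
(1,4): flips 1 -> legal
(2,1): no bracket -> illegal
(2,4): no bracket -> illegal
(3,5): no bracket -> illegal
(4,2): no bracket -> illegal
(4,5): no bracket -> illegal
(5,2): flips 1 -> legal
(5,3): no bracket -> illegal
(5,4): flips 2 -> legal
(5,5): no bracket -> illegal
W mobility = 6

Answer: B=9 W=6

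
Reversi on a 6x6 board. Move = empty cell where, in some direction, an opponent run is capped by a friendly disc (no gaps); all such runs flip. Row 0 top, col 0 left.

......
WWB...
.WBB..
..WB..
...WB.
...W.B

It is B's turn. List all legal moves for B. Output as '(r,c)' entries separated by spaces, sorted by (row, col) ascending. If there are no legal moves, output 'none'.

Answer: (0,0) (2,0) (3,0) (3,1) (4,1) (4,2)

Derivation:
(0,0): flips 1 -> legal
(0,1): no bracket -> illegal
(0,2): no bracket -> illegal
(2,0): flips 1 -> legal
(3,0): flips 1 -> legal
(3,1): flips 1 -> legal
(3,4): no bracket -> illegal
(4,1): flips 1 -> legal
(4,2): flips 2 -> legal
(5,2): no bracket -> illegal
(5,4): no bracket -> illegal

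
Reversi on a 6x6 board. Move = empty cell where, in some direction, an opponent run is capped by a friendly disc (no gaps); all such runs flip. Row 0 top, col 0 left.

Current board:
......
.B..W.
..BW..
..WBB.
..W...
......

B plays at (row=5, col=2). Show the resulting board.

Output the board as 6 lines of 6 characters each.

Place B at (5,2); scan 8 dirs for brackets.
Dir NW: first cell '.' (not opp) -> no flip
Dir N: opp run (4,2) (3,2) capped by B -> flip
Dir NE: first cell '.' (not opp) -> no flip
Dir W: first cell '.' (not opp) -> no flip
Dir E: first cell '.' (not opp) -> no flip
Dir SW: edge -> no flip
Dir S: edge -> no flip
Dir SE: edge -> no flip
All flips: (3,2) (4,2)

Answer: ......
.B..W.
..BW..
..BBB.
..B...
..B...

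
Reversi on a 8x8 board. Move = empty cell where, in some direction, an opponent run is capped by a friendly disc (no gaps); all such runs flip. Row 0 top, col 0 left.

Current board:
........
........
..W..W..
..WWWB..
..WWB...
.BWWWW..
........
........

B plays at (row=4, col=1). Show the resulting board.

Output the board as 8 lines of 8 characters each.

Answer: ........
........
..W..W..
..WWWB..
.BBBB...
.BWWWW..
........
........

Derivation:
Place B at (4,1); scan 8 dirs for brackets.
Dir NW: first cell '.' (not opp) -> no flip
Dir N: first cell '.' (not opp) -> no flip
Dir NE: opp run (3,2), next='.' -> no flip
Dir W: first cell '.' (not opp) -> no flip
Dir E: opp run (4,2) (4,3) capped by B -> flip
Dir SW: first cell '.' (not opp) -> no flip
Dir S: first cell 'B' (not opp) -> no flip
Dir SE: opp run (5,2), next='.' -> no flip
All flips: (4,2) (4,3)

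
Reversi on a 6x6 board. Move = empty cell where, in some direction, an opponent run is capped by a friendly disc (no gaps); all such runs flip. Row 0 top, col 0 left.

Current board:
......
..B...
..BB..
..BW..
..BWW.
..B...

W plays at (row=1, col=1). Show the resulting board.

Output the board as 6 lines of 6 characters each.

Answer: ......
.WB...
..WB..
..BW..
..BWW.
..B...

Derivation:
Place W at (1,1); scan 8 dirs for brackets.
Dir NW: first cell '.' (not opp) -> no flip
Dir N: first cell '.' (not opp) -> no flip
Dir NE: first cell '.' (not opp) -> no flip
Dir W: first cell '.' (not opp) -> no flip
Dir E: opp run (1,2), next='.' -> no flip
Dir SW: first cell '.' (not opp) -> no flip
Dir S: first cell '.' (not opp) -> no flip
Dir SE: opp run (2,2) capped by W -> flip
All flips: (2,2)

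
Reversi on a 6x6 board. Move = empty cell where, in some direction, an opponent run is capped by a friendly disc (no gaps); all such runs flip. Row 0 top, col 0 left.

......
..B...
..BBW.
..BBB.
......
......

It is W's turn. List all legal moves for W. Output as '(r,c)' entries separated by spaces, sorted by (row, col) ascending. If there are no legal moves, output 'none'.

(0,1): no bracket -> illegal
(0,2): no bracket -> illegal
(0,3): no bracket -> illegal
(1,1): no bracket -> illegal
(1,3): no bracket -> illegal
(1,4): no bracket -> illegal
(2,1): flips 2 -> legal
(2,5): no bracket -> illegal
(3,1): no bracket -> illegal
(3,5): no bracket -> illegal
(4,1): no bracket -> illegal
(4,2): flips 1 -> legal
(4,3): no bracket -> illegal
(4,4): flips 1 -> legal
(4,5): no bracket -> illegal

Answer: (2,1) (4,2) (4,4)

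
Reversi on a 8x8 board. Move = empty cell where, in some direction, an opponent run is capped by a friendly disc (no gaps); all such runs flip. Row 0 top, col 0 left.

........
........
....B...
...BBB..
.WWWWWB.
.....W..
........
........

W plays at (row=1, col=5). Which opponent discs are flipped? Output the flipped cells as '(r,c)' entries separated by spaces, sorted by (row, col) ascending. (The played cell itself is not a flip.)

Dir NW: first cell '.' (not opp) -> no flip
Dir N: first cell '.' (not opp) -> no flip
Dir NE: first cell '.' (not opp) -> no flip
Dir W: first cell '.' (not opp) -> no flip
Dir E: first cell '.' (not opp) -> no flip
Dir SW: opp run (2,4) (3,3) capped by W -> flip
Dir S: first cell '.' (not opp) -> no flip
Dir SE: first cell '.' (not opp) -> no flip

Answer: (2,4) (3,3)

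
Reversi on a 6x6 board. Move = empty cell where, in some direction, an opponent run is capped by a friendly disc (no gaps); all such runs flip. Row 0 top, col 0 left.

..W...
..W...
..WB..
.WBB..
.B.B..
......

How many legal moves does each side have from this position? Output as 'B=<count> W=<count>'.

Answer: B=4 W=5

Derivation:
-- B to move --
(0,1): flips 1 -> legal
(0,3): no bracket -> illegal
(1,1): flips 1 -> legal
(1,3): no bracket -> illegal
(2,0): no bracket -> illegal
(2,1): flips 2 -> legal
(3,0): flips 1 -> legal
(4,0): no bracket -> illegal
(4,2): no bracket -> illegal
B mobility = 4
-- W to move --
(1,3): no bracket -> illegal
(1,4): no bracket -> illegal
(2,1): no bracket -> illegal
(2,4): flips 1 -> legal
(3,0): no bracket -> illegal
(3,4): flips 3 -> legal
(4,0): no bracket -> illegal
(4,2): flips 1 -> legal
(4,4): flips 1 -> legal
(5,0): no bracket -> illegal
(5,1): flips 1 -> legal
(5,2): no bracket -> illegal
(5,3): no bracket -> illegal
(5,4): no bracket -> illegal
W mobility = 5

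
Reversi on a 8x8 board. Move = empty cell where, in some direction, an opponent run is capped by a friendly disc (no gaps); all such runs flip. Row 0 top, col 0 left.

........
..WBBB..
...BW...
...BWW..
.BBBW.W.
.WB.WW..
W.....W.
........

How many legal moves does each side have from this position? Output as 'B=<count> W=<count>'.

-- B to move --
(0,1): flips 1 -> legal
(0,2): no bracket -> illegal
(0,3): no bracket -> illegal
(1,1): flips 1 -> legal
(2,1): no bracket -> illegal
(2,2): no bracket -> illegal
(2,5): flips 2 -> legal
(2,6): no bracket -> illegal
(3,6): flips 2 -> legal
(3,7): no bracket -> illegal
(4,0): no bracket -> illegal
(4,5): flips 2 -> legal
(4,7): no bracket -> illegal
(5,0): flips 1 -> legal
(5,3): no bracket -> illegal
(5,6): no bracket -> illegal
(5,7): flips 3 -> legal
(6,1): flips 1 -> legal
(6,2): no bracket -> illegal
(6,3): no bracket -> illegal
(6,4): flips 4 -> legal
(6,5): flips 1 -> legal
(6,7): no bracket -> illegal
(7,0): no bracket -> illegal
(7,1): no bracket -> illegal
(7,5): no bracket -> illegal
(7,6): no bracket -> illegal
(7,7): flips 3 -> legal
B mobility = 11
-- W to move --
(0,2): flips 1 -> legal
(0,3): no bracket -> illegal
(0,4): flips 1 -> legal
(0,5): no bracket -> illegal
(0,6): flips 1 -> legal
(1,6): flips 3 -> legal
(2,2): flips 2 -> legal
(2,5): no bracket -> illegal
(2,6): no bracket -> illegal
(3,0): no bracket -> illegal
(3,1): flips 1 -> legal
(3,2): flips 2 -> legal
(4,0): flips 3 -> legal
(5,0): no bracket -> illegal
(5,3): flips 1 -> legal
(6,1): flips 2 -> legal
(6,2): no bracket -> illegal
(6,3): no bracket -> illegal
W mobility = 10

Answer: B=11 W=10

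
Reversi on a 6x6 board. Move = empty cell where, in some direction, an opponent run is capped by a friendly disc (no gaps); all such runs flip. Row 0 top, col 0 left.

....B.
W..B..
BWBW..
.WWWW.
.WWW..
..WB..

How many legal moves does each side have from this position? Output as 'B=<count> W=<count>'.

-- B to move --
(0,0): flips 1 -> legal
(0,1): no bracket -> illegal
(1,1): no bracket -> illegal
(1,2): no bracket -> illegal
(1,4): no bracket -> illegal
(2,4): flips 1 -> legal
(2,5): no bracket -> illegal
(3,0): no bracket -> illegal
(3,5): no bracket -> illegal
(4,0): flips 1 -> legal
(4,4): flips 1 -> legal
(4,5): no bracket -> illegal
(5,0): no bracket -> illegal
(5,1): flips 1 -> legal
(5,4): no bracket -> illegal
B mobility = 5
-- W to move --
(0,2): no bracket -> illegal
(0,3): flips 1 -> legal
(0,5): no bracket -> illegal
(1,1): flips 1 -> legal
(1,2): flips 1 -> legal
(1,4): no bracket -> illegal
(1,5): no bracket -> illegal
(2,4): no bracket -> illegal
(3,0): flips 1 -> legal
(4,4): no bracket -> illegal
(5,4): flips 1 -> legal
W mobility = 5

Answer: B=5 W=5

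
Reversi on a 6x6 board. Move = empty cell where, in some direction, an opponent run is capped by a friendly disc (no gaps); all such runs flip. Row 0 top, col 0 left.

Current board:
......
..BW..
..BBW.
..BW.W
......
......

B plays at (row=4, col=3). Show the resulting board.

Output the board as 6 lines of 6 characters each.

Place B at (4,3); scan 8 dirs for brackets.
Dir NW: first cell 'B' (not opp) -> no flip
Dir N: opp run (3,3) capped by B -> flip
Dir NE: first cell '.' (not opp) -> no flip
Dir W: first cell '.' (not opp) -> no flip
Dir E: first cell '.' (not opp) -> no flip
Dir SW: first cell '.' (not opp) -> no flip
Dir S: first cell '.' (not opp) -> no flip
Dir SE: first cell '.' (not opp) -> no flip
All flips: (3,3)

Answer: ......
..BW..
..BBW.
..BB.W
...B..
......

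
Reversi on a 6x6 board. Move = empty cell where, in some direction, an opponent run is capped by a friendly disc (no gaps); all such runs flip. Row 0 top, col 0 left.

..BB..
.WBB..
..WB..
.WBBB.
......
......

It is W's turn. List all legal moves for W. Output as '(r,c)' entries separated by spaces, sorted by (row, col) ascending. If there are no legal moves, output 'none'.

Answer: (0,4) (1,4) (2,4) (3,5) (4,2) (4,4)

Derivation:
(0,1): no bracket -> illegal
(0,4): flips 1 -> legal
(1,4): flips 2 -> legal
(2,1): no bracket -> illegal
(2,4): flips 1 -> legal
(2,5): no bracket -> illegal
(3,5): flips 3 -> legal
(4,1): no bracket -> illegal
(4,2): flips 1 -> legal
(4,3): no bracket -> illegal
(4,4): flips 1 -> legal
(4,5): no bracket -> illegal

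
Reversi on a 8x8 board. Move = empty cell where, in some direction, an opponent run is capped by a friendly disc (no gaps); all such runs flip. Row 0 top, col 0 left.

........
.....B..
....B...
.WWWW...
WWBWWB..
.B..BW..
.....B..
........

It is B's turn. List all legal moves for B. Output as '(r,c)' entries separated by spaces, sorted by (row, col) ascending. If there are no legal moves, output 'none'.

Answer: (2,0) (2,1) (2,2) (2,3) (5,6)

Derivation:
(2,0): flips 1 -> legal
(2,1): flips 4 -> legal
(2,2): flips 1 -> legal
(2,3): flips 1 -> legal
(2,5): no bracket -> illegal
(3,0): no bracket -> illegal
(3,5): no bracket -> illegal
(4,6): no bracket -> illegal
(5,0): no bracket -> illegal
(5,2): no bracket -> illegal
(5,3): no bracket -> illegal
(5,6): flips 1 -> legal
(6,4): no bracket -> illegal
(6,6): no bracket -> illegal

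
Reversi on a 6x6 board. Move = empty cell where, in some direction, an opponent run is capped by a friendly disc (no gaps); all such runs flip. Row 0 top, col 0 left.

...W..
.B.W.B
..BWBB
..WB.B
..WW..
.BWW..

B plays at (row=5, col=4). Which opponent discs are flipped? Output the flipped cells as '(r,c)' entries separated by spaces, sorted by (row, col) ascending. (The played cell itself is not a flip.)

Dir NW: opp run (4,3) (3,2), next='.' -> no flip
Dir N: first cell '.' (not opp) -> no flip
Dir NE: first cell '.' (not opp) -> no flip
Dir W: opp run (5,3) (5,2) capped by B -> flip
Dir E: first cell '.' (not opp) -> no flip
Dir SW: edge -> no flip
Dir S: edge -> no flip
Dir SE: edge -> no flip

Answer: (5,2) (5,3)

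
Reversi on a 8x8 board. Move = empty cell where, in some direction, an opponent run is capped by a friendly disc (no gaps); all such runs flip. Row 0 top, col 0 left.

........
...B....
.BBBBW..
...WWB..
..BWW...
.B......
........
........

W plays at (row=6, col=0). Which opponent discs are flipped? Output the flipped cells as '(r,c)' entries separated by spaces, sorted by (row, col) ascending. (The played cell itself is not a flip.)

Dir NW: edge -> no flip
Dir N: first cell '.' (not opp) -> no flip
Dir NE: opp run (5,1) (4,2) capped by W -> flip
Dir W: edge -> no flip
Dir E: first cell '.' (not opp) -> no flip
Dir SW: edge -> no flip
Dir S: first cell '.' (not opp) -> no flip
Dir SE: first cell '.' (not opp) -> no flip

Answer: (4,2) (5,1)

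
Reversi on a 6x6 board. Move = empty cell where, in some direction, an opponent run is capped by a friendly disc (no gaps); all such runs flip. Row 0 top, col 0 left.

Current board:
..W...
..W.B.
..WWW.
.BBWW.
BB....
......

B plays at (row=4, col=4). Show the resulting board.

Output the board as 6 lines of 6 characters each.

Place B at (4,4); scan 8 dirs for brackets.
Dir NW: opp run (3,3) (2,2), next='.' -> no flip
Dir N: opp run (3,4) (2,4) capped by B -> flip
Dir NE: first cell '.' (not opp) -> no flip
Dir W: first cell '.' (not opp) -> no flip
Dir E: first cell '.' (not opp) -> no flip
Dir SW: first cell '.' (not opp) -> no flip
Dir S: first cell '.' (not opp) -> no flip
Dir SE: first cell '.' (not opp) -> no flip
All flips: (2,4) (3,4)

Answer: ..W...
..W.B.
..WWB.
.BBWB.
BB..B.
......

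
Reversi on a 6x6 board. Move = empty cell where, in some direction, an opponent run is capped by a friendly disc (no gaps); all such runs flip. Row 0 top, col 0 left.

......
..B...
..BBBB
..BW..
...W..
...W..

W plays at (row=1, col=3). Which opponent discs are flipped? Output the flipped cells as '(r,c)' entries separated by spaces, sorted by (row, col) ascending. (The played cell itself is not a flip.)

Dir NW: first cell '.' (not opp) -> no flip
Dir N: first cell '.' (not opp) -> no flip
Dir NE: first cell '.' (not opp) -> no flip
Dir W: opp run (1,2), next='.' -> no flip
Dir E: first cell '.' (not opp) -> no flip
Dir SW: opp run (2,2), next='.' -> no flip
Dir S: opp run (2,3) capped by W -> flip
Dir SE: opp run (2,4), next='.' -> no flip

Answer: (2,3)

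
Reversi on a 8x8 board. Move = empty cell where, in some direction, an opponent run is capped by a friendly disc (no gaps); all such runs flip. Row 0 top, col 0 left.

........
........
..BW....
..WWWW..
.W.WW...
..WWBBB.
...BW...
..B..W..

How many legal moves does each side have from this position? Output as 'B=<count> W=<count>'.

-- B to move --
(1,2): no bracket -> illegal
(1,3): flips 4 -> legal
(1,4): no bracket -> illegal
(2,1): flips 2 -> legal
(2,4): flips 3 -> legal
(2,5): no bracket -> illegal
(2,6): no bracket -> illegal
(3,0): flips 2 -> legal
(3,1): no bracket -> illegal
(3,6): no bracket -> illegal
(4,0): no bracket -> illegal
(4,2): flips 1 -> legal
(4,5): no bracket -> illegal
(4,6): no bracket -> illegal
(5,0): no bracket -> illegal
(5,1): flips 2 -> legal
(6,1): no bracket -> illegal
(6,2): no bracket -> illegal
(6,5): flips 1 -> legal
(6,6): no bracket -> illegal
(7,3): flips 1 -> legal
(7,4): flips 1 -> legal
(7,6): no bracket -> illegal
B mobility = 9
-- W to move --
(1,1): flips 1 -> legal
(1,2): flips 1 -> legal
(1,3): no bracket -> illegal
(2,1): flips 1 -> legal
(3,1): no bracket -> illegal
(4,5): no bracket -> illegal
(4,6): flips 1 -> legal
(4,7): no bracket -> illegal
(5,7): flips 3 -> legal
(6,1): no bracket -> illegal
(6,2): flips 1 -> legal
(6,5): flips 1 -> legal
(6,6): flips 1 -> legal
(6,7): no bracket -> illegal
(7,1): no bracket -> illegal
(7,3): flips 1 -> legal
(7,4): flips 1 -> legal
W mobility = 10

Answer: B=9 W=10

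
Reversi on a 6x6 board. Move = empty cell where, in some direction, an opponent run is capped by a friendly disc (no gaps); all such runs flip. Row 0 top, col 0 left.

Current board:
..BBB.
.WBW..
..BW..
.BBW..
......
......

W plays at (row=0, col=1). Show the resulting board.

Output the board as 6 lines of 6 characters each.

Place W at (0,1); scan 8 dirs for brackets.
Dir NW: edge -> no flip
Dir N: edge -> no flip
Dir NE: edge -> no flip
Dir W: first cell '.' (not opp) -> no flip
Dir E: opp run (0,2) (0,3) (0,4), next='.' -> no flip
Dir SW: first cell '.' (not opp) -> no flip
Dir S: first cell 'W' (not opp) -> no flip
Dir SE: opp run (1,2) capped by W -> flip
All flips: (1,2)

Answer: .WBBB.
.WWW..
..BW..
.BBW..
......
......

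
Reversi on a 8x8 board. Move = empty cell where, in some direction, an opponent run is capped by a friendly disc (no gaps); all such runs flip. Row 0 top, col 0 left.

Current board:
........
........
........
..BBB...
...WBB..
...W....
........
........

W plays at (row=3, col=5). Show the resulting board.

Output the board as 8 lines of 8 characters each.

Place W at (3,5); scan 8 dirs for brackets.
Dir NW: first cell '.' (not opp) -> no flip
Dir N: first cell '.' (not opp) -> no flip
Dir NE: first cell '.' (not opp) -> no flip
Dir W: opp run (3,4) (3,3) (3,2), next='.' -> no flip
Dir E: first cell '.' (not opp) -> no flip
Dir SW: opp run (4,4) capped by W -> flip
Dir S: opp run (4,5), next='.' -> no flip
Dir SE: first cell '.' (not opp) -> no flip
All flips: (4,4)

Answer: ........
........
........
..BBBW..
...WWB..
...W....
........
........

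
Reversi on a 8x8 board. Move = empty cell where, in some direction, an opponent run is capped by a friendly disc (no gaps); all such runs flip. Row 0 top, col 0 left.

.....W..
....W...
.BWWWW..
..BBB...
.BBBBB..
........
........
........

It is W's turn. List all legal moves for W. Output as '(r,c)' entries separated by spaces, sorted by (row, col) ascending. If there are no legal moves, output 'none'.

Answer: (2,0) (5,0) (5,1) (5,2) (5,3) (5,4) (5,5) (5,6)

Derivation:
(1,0): no bracket -> illegal
(1,1): no bracket -> illegal
(1,2): no bracket -> illegal
(2,0): flips 1 -> legal
(3,0): no bracket -> illegal
(3,1): no bracket -> illegal
(3,5): no bracket -> illegal
(3,6): no bracket -> illegal
(4,0): no bracket -> illegal
(4,6): no bracket -> illegal
(5,0): flips 2 -> legal
(5,1): flips 2 -> legal
(5,2): flips 4 -> legal
(5,3): flips 2 -> legal
(5,4): flips 2 -> legal
(5,5): flips 2 -> legal
(5,6): flips 2 -> legal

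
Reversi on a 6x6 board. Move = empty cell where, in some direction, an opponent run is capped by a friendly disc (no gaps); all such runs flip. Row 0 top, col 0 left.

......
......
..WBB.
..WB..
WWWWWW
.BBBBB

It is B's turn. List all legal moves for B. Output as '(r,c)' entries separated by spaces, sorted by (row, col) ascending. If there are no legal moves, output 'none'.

(1,1): flips 1 -> legal
(1,2): flips 3 -> legal
(1,3): no bracket -> illegal
(2,1): flips 3 -> legal
(3,0): flips 1 -> legal
(3,1): flips 3 -> legal
(3,4): flips 2 -> legal
(3,5): flips 2 -> legal
(5,0): flips 2 -> legal

Answer: (1,1) (1,2) (2,1) (3,0) (3,1) (3,4) (3,5) (5,0)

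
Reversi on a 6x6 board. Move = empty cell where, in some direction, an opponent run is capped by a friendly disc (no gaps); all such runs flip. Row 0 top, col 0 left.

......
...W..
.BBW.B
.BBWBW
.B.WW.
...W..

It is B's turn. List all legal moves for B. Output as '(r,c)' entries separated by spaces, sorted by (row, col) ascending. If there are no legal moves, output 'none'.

(0,2): no bracket -> illegal
(0,3): no bracket -> illegal
(0,4): flips 1 -> legal
(1,2): flips 1 -> legal
(1,4): flips 1 -> legal
(2,4): flips 1 -> legal
(4,2): no bracket -> illegal
(4,5): flips 1 -> legal
(5,2): flips 1 -> legal
(5,4): flips 2 -> legal
(5,5): flips 2 -> legal

Answer: (0,4) (1,2) (1,4) (2,4) (4,5) (5,2) (5,4) (5,5)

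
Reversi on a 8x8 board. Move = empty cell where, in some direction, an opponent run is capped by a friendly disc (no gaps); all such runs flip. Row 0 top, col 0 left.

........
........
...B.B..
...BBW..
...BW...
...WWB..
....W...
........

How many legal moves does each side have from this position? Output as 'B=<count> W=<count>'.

Answer: B=7 W=9

Derivation:
-- B to move --
(2,4): no bracket -> illegal
(2,6): no bracket -> illegal
(3,6): flips 1 -> legal
(4,2): no bracket -> illegal
(4,5): flips 2 -> legal
(4,6): no bracket -> illegal
(5,2): flips 2 -> legal
(6,2): no bracket -> illegal
(6,3): flips 1 -> legal
(6,5): flips 1 -> legal
(7,3): flips 1 -> legal
(7,4): flips 3 -> legal
(7,5): no bracket -> illegal
B mobility = 7
-- W to move --
(1,2): no bracket -> illegal
(1,3): flips 3 -> legal
(1,4): no bracket -> illegal
(1,5): flips 1 -> legal
(1,6): no bracket -> illegal
(2,2): flips 1 -> legal
(2,4): flips 1 -> legal
(2,6): no bracket -> illegal
(3,2): flips 3 -> legal
(3,6): no bracket -> illegal
(4,2): flips 1 -> legal
(4,5): no bracket -> illegal
(4,6): flips 1 -> legal
(5,2): no bracket -> illegal
(5,6): flips 1 -> legal
(6,5): no bracket -> illegal
(6,6): flips 1 -> legal
W mobility = 9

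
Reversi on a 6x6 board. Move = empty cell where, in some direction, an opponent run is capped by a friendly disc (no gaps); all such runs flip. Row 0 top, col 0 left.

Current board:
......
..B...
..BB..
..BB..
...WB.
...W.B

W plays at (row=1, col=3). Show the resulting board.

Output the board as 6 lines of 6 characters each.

Answer: ......
..BW..
..BW..
..BW..
...WB.
...W.B

Derivation:
Place W at (1,3); scan 8 dirs for brackets.
Dir NW: first cell '.' (not opp) -> no flip
Dir N: first cell '.' (not opp) -> no flip
Dir NE: first cell '.' (not opp) -> no flip
Dir W: opp run (1,2), next='.' -> no flip
Dir E: first cell '.' (not opp) -> no flip
Dir SW: opp run (2,2), next='.' -> no flip
Dir S: opp run (2,3) (3,3) capped by W -> flip
Dir SE: first cell '.' (not opp) -> no flip
All flips: (2,3) (3,3)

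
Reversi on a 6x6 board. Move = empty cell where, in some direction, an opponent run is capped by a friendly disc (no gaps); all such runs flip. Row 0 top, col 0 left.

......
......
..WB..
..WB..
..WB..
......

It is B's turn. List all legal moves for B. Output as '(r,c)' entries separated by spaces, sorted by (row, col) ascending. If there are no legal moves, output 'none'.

(1,1): flips 1 -> legal
(1,2): no bracket -> illegal
(1,3): no bracket -> illegal
(2,1): flips 2 -> legal
(3,1): flips 1 -> legal
(4,1): flips 2 -> legal
(5,1): flips 1 -> legal
(5,2): no bracket -> illegal
(5,3): no bracket -> illegal

Answer: (1,1) (2,1) (3,1) (4,1) (5,1)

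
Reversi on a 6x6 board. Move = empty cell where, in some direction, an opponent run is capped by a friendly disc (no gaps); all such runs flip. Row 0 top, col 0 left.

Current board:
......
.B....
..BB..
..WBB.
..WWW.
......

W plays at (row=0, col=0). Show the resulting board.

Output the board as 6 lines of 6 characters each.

Place W at (0,0); scan 8 dirs for brackets.
Dir NW: edge -> no flip
Dir N: edge -> no flip
Dir NE: edge -> no flip
Dir W: edge -> no flip
Dir E: first cell '.' (not opp) -> no flip
Dir SW: edge -> no flip
Dir S: first cell '.' (not opp) -> no flip
Dir SE: opp run (1,1) (2,2) (3,3) capped by W -> flip
All flips: (1,1) (2,2) (3,3)

Answer: W.....
.W....
..WB..
..WWB.
..WWW.
......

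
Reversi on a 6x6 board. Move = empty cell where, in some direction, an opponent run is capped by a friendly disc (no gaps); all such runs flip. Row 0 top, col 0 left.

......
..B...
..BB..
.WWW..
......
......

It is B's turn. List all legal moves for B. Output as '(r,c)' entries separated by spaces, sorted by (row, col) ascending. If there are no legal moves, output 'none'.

(2,0): no bracket -> illegal
(2,1): no bracket -> illegal
(2,4): no bracket -> illegal
(3,0): no bracket -> illegal
(3,4): no bracket -> illegal
(4,0): flips 1 -> legal
(4,1): flips 1 -> legal
(4,2): flips 1 -> legal
(4,3): flips 1 -> legal
(4,4): flips 1 -> legal

Answer: (4,0) (4,1) (4,2) (4,3) (4,4)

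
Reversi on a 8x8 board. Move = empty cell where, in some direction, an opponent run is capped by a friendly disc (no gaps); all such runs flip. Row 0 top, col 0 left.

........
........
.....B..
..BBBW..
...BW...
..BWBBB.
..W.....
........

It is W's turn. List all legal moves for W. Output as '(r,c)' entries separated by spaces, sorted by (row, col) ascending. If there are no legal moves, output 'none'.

Answer: (1,5) (2,2) (2,3) (2,4) (3,1) (4,2) (5,1) (5,7) (6,4) (6,6)

Derivation:
(1,4): no bracket -> illegal
(1,5): flips 1 -> legal
(1,6): no bracket -> illegal
(2,1): no bracket -> illegal
(2,2): flips 1 -> legal
(2,3): flips 2 -> legal
(2,4): flips 1 -> legal
(2,6): no bracket -> illegal
(3,1): flips 3 -> legal
(3,6): no bracket -> illegal
(4,1): no bracket -> illegal
(4,2): flips 2 -> legal
(4,5): no bracket -> illegal
(4,6): no bracket -> illegal
(4,7): no bracket -> illegal
(5,1): flips 1 -> legal
(5,7): flips 3 -> legal
(6,1): no bracket -> illegal
(6,3): no bracket -> illegal
(6,4): flips 1 -> legal
(6,5): no bracket -> illegal
(6,6): flips 1 -> legal
(6,7): no bracket -> illegal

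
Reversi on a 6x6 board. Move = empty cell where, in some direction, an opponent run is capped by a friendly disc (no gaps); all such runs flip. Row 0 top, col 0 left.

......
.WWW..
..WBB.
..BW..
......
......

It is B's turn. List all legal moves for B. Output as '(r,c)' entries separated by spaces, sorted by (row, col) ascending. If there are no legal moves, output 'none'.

Answer: (0,1) (0,2) (0,3) (2,1) (3,4) (4,2) (4,3)

Derivation:
(0,0): no bracket -> illegal
(0,1): flips 1 -> legal
(0,2): flips 3 -> legal
(0,3): flips 1 -> legal
(0,4): no bracket -> illegal
(1,0): no bracket -> illegal
(1,4): no bracket -> illegal
(2,0): no bracket -> illegal
(2,1): flips 1 -> legal
(3,1): no bracket -> illegal
(3,4): flips 1 -> legal
(4,2): flips 1 -> legal
(4,3): flips 1 -> legal
(4,4): no bracket -> illegal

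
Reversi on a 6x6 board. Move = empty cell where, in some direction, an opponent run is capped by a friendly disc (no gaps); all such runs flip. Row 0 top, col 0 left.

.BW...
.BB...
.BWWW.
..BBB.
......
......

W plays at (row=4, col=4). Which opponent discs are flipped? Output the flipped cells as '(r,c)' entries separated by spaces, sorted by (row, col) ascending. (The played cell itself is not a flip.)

Dir NW: opp run (3,3) capped by W -> flip
Dir N: opp run (3,4) capped by W -> flip
Dir NE: first cell '.' (not opp) -> no flip
Dir W: first cell '.' (not opp) -> no flip
Dir E: first cell '.' (not opp) -> no flip
Dir SW: first cell '.' (not opp) -> no flip
Dir S: first cell '.' (not opp) -> no flip
Dir SE: first cell '.' (not opp) -> no flip

Answer: (3,3) (3,4)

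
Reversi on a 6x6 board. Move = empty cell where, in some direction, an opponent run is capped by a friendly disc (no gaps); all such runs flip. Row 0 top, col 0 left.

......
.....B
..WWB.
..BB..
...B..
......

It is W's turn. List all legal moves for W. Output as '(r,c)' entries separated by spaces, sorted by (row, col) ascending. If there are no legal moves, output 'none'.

Answer: (2,5) (4,1) (4,2) (4,4) (5,3)

Derivation:
(0,4): no bracket -> illegal
(0,5): no bracket -> illegal
(1,3): no bracket -> illegal
(1,4): no bracket -> illegal
(2,1): no bracket -> illegal
(2,5): flips 1 -> legal
(3,1): no bracket -> illegal
(3,4): no bracket -> illegal
(3,5): no bracket -> illegal
(4,1): flips 1 -> legal
(4,2): flips 1 -> legal
(4,4): flips 1 -> legal
(5,2): no bracket -> illegal
(5,3): flips 2 -> legal
(5,4): no bracket -> illegal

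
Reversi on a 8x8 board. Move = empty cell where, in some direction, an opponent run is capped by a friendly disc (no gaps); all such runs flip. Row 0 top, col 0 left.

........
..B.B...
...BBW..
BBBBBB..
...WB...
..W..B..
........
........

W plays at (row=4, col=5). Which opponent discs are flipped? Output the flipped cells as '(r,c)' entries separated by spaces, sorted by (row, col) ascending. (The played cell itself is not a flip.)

Answer: (3,5) (4,4)

Derivation:
Dir NW: opp run (3,4) (2,3) (1,2), next='.' -> no flip
Dir N: opp run (3,5) capped by W -> flip
Dir NE: first cell '.' (not opp) -> no flip
Dir W: opp run (4,4) capped by W -> flip
Dir E: first cell '.' (not opp) -> no flip
Dir SW: first cell '.' (not opp) -> no flip
Dir S: opp run (5,5), next='.' -> no flip
Dir SE: first cell '.' (not opp) -> no flip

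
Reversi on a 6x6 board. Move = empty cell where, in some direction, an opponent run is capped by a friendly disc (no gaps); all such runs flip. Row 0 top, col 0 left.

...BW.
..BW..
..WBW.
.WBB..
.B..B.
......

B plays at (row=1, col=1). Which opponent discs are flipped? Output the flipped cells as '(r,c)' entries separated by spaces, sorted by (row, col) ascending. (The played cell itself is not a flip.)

Dir NW: first cell '.' (not opp) -> no flip
Dir N: first cell '.' (not opp) -> no flip
Dir NE: first cell '.' (not opp) -> no flip
Dir W: first cell '.' (not opp) -> no flip
Dir E: first cell 'B' (not opp) -> no flip
Dir SW: first cell '.' (not opp) -> no flip
Dir S: first cell '.' (not opp) -> no flip
Dir SE: opp run (2,2) capped by B -> flip

Answer: (2,2)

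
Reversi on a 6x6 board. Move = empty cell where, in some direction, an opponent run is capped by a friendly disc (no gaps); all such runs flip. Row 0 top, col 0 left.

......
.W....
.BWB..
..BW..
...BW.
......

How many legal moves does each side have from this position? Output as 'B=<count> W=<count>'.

-- B to move --
(0,0): no bracket -> illegal
(0,1): flips 1 -> legal
(0,2): no bracket -> illegal
(1,0): no bracket -> illegal
(1,2): flips 1 -> legal
(1,3): no bracket -> illegal
(2,0): no bracket -> illegal
(2,4): no bracket -> illegal
(3,1): no bracket -> illegal
(3,4): flips 1 -> legal
(3,5): no bracket -> illegal
(4,2): no bracket -> illegal
(4,5): flips 1 -> legal
(5,3): no bracket -> illegal
(5,4): no bracket -> illegal
(5,5): no bracket -> illegal
B mobility = 4
-- W to move --
(1,0): no bracket -> illegal
(1,2): no bracket -> illegal
(1,3): flips 1 -> legal
(1,4): no bracket -> illegal
(2,0): flips 1 -> legal
(2,4): flips 1 -> legal
(3,0): no bracket -> illegal
(3,1): flips 2 -> legal
(3,4): no bracket -> illegal
(4,1): no bracket -> illegal
(4,2): flips 2 -> legal
(5,2): no bracket -> illegal
(5,3): flips 1 -> legal
(5,4): no bracket -> illegal
W mobility = 6

Answer: B=4 W=6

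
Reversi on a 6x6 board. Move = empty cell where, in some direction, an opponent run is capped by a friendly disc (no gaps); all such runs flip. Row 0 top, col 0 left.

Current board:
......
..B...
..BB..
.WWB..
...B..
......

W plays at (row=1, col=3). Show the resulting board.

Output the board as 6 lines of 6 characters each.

Answer: ......
..BW..
..WB..
.WWB..
...B..
......

Derivation:
Place W at (1,3); scan 8 dirs for brackets.
Dir NW: first cell '.' (not opp) -> no flip
Dir N: first cell '.' (not opp) -> no flip
Dir NE: first cell '.' (not opp) -> no flip
Dir W: opp run (1,2), next='.' -> no flip
Dir E: first cell '.' (not opp) -> no flip
Dir SW: opp run (2,2) capped by W -> flip
Dir S: opp run (2,3) (3,3) (4,3), next='.' -> no flip
Dir SE: first cell '.' (not opp) -> no flip
All flips: (2,2)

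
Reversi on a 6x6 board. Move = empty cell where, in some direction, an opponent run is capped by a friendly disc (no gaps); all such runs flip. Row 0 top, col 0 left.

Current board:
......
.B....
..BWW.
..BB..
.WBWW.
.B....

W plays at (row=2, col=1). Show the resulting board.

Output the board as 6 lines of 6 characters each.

Place W at (2,1); scan 8 dirs for brackets.
Dir NW: first cell '.' (not opp) -> no flip
Dir N: opp run (1,1), next='.' -> no flip
Dir NE: first cell '.' (not opp) -> no flip
Dir W: first cell '.' (not opp) -> no flip
Dir E: opp run (2,2) capped by W -> flip
Dir SW: first cell '.' (not opp) -> no flip
Dir S: first cell '.' (not opp) -> no flip
Dir SE: opp run (3,2) capped by W -> flip
All flips: (2,2) (3,2)

Answer: ......
.B....
.WWWW.
..WB..
.WBWW.
.B....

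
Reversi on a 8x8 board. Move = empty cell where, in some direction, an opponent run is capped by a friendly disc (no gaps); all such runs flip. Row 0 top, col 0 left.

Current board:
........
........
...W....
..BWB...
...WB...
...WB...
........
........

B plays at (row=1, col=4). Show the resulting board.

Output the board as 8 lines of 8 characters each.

Answer: ........
....B...
...B....
..BWB...
...WB...
...WB...
........
........

Derivation:
Place B at (1,4); scan 8 dirs for brackets.
Dir NW: first cell '.' (not opp) -> no flip
Dir N: first cell '.' (not opp) -> no flip
Dir NE: first cell '.' (not opp) -> no flip
Dir W: first cell '.' (not opp) -> no flip
Dir E: first cell '.' (not opp) -> no flip
Dir SW: opp run (2,3) capped by B -> flip
Dir S: first cell '.' (not opp) -> no flip
Dir SE: first cell '.' (not opp) -> no flip
All flips: (2,3)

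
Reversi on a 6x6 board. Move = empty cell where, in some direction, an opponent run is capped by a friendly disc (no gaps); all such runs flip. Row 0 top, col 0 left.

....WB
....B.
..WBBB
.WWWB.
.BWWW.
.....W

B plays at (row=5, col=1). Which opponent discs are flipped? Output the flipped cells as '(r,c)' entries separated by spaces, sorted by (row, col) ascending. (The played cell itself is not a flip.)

Answer: (3,3) (4,2)

Derivation:
Dir NW: first cell '.' (not opp) -> no flip
Dir N: first cell 'B' (not opp) -> no flip
Dir NE: opp run (4,2) (3,3) capped by B -> flip
Dir W: first cell '.' (not opp) -> no flip
Dir E: first cell '.' (not opp) -> no flip
Dir SW: edge -> no flip
Dir S: edge -> no flip
Dir SE: edge -> no flip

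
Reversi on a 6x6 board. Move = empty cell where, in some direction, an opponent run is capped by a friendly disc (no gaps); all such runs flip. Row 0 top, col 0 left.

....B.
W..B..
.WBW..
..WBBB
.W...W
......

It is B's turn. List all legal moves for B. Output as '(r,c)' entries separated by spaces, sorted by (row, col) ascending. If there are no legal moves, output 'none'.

(0,0): no bracket -> illegal
(0,1): no bracket -> illegal
(1,1): no bracket -> illegal
(1,2): flips 1 -> legal
(1,4): no bracket -> illegal
(2,0): flips 1 -> legal
(2,4): flips 1 -> legal
(3,0): no bracket -> illegal
(3,1): flips 1 -> legal
(4,0): no bracket -> illegal
(4,2): flips 1 -> legal
(4,3): no bracket -> illegal
(4,4): no bracket -> illegal
(5,0): no bracket -> illegal
(5,1): no bracket -> illegal
(5,2): no bracket -> illegal
(5,4): no bracket -> illegal
(5,5): flips 1 -> legal

Answer: (1,2) (2,0) (2,4) (3,1) (4,2) (5,5)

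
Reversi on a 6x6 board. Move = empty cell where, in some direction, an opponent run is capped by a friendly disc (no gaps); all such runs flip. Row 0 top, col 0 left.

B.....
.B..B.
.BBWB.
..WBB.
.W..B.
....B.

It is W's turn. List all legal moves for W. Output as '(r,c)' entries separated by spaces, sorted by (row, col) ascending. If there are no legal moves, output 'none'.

(0,1): no bracket -> illegal
(0,2): no bracket -> illegal
(0,3): no bracket -> illegal
(0,4): no bracket -> illegal
(0,5): flips 1 -> legal
(1,0): flips 1 -> legal
(1,2): flips 1 -> legal
(1,3): no bracket -> illegal
(1,5): no bracket -> illegal
(2,0): flips 2 -> legal
(2,5): flips 1 -> legal
(3,0): no bracket -> illegal
(3,1): no bracket -> illegal
(3,5): flips 2 -> legal
(4,2): no bracket -> illegal
(4,3): flips 1 -> legal
(4,5): flips 1 -> legal
(5,3): no bracket -> illegal
(5,5): no bracket -> illegal

Answer: (0,5) (1,0) (1,2) (2,0) (2,5) (3,5) (4,3) (4,5)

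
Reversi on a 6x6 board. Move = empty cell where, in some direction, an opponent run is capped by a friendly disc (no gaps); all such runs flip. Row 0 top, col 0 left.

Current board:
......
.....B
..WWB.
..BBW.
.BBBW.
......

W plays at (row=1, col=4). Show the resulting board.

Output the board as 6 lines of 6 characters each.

Place W at (1,4); scan 8 dirs for brackets.
Dir NW: first cell '.' (not opp) -> no flip
Dir N: first cell '.' (not opp) -> no flip
Dir NE: first cell '.' (not opp) -> no flip
Dir W: first cell '.' (not opp) -> no flip
Dir E: opp run (1,5), next=edge -> no flip
Dir SW: first cell 'W' (not opp) -> no flip
Dir S: opp run (2,4) capped by W -> flip
Dir SE: first cell '.' (not opp) -> no flip
All flips: (2,4)

Answer: ......
....WB
..WWW.
..BBW.
.BBBW.
......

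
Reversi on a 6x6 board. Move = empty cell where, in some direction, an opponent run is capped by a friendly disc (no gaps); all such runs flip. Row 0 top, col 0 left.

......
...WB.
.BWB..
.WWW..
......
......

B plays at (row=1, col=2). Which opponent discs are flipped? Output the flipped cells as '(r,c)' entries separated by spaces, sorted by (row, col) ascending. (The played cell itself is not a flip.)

Dir NW: first cell '.' (not opp) -> no flip
Dir N: first cell '.' (not opp) -> no flip
Dir NE: first cell '.' (not opp) -> no flip
Dir W: first cell '.' (not opp) -> no flip
Dir E: opp run (1,3) capped by B -> flip
Dir SW: first cell 'B' (not opp) -> no flip
Dir S: opp run (2,2) (3,2), next='.' -> no flip
Dir SE: first cell 'B' (not opp) -> no flip

Answer: (1,3)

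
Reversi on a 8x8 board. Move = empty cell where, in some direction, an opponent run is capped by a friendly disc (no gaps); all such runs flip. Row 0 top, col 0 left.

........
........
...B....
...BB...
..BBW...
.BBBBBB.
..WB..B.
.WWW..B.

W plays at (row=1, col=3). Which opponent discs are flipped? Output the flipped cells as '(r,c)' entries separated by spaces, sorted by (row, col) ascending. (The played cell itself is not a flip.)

Dir NW: first cell '.' (not opp) -> no flip
Dir N: first cell '.' (not opp) -> no flip
Dir NE: first cell '.' (not opp) -> no flip
Dir W: first cell '.' (not opp) -> no flip
Dir E: first cell '.' (not opp) -> no flip
Dir SW: first cell '.' (not opp) -> no flip
Dir S: opp run (2,3) (3,3) (4,3) (5,3) (6,3) capped by W -> flip
Dir SE: first cell '.' (not opp) -> no flip

Answer: (2,3) (3,3) (4,3) (5,3) (6,3)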